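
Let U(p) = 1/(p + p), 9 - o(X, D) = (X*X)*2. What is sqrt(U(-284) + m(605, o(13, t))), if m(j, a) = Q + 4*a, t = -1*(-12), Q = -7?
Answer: I*sqrt(106708030)/284 ≈ 36.373*I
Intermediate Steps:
t = 12
o(X, D) = 9 - 2*X**2 (o(X, D) = 9 - X*X*2 = 9 - X**2*2 = 9 - 2*X**2)
m(j, a) = -7 + 4*a
U(p) = 1/(2*p)
sqrt(U(-284) + m(605, o(13, t))) = sqrt((1/2)/(-284) + (-7 + 4*(9 - 2*13**2))) = sqrt((1/2)*(-1/284) + (-7 + 4*(9 - 2*169))) = sqrt(-1/568 + (-7 + 4*(9 - 338))) = sqrt(-1/568 + (-7 + 4*(-329))) = sqrt(-1/568 + (-7 - 1316)) = sqrt(-1/568 - 1323) = sqrt(-751465/568) = I*sqrt(106708030)/284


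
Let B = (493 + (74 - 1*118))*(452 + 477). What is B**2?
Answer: 173989928641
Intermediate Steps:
B = 417121 (B = (493 + (74 - 118))*929 = (493 - 44)*929 = 449*929 = 417121)
B**2 = 417121**2 = 173989928641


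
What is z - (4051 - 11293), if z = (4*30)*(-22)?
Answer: 4602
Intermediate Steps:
z = -2640 (z = 120*(-22) = -2640)
z - (4051 - 11293) = -2640 - (4051 - 11293) = -2640 - 1*(-7242) = -2640 + 7242 = 4602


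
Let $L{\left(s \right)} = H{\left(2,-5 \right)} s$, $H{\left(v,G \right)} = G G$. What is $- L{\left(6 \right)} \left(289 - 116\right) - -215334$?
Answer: $189384$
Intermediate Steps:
$H{\left(v,G \right)} = G^{2}$
$L{\left(s \right)} = 25 s$ ($L{\left(s \right)} = \left(-5\right)^{2} s = 25 s$)
$- L{\left(6 \right)} \left(289 - 116\right) - -215334 = - 25 \cdot 6 \left(289 - 116\right) - -215334 = - 150 \cdot 173 + 215334 = \left(-1\right) 25950 + 215334 = -25950 + 215334 = 189384$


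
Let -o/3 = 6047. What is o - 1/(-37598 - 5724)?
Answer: -785904401/43322 ≈ -18141.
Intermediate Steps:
o = -18141 (o = -3*6047 = -18141)
o - 1/(-37598 - 5724) = -18141 - 1/(-37598 - 5724) = -18141 - 1/(-43322) = -18141 - 1*(-1/43322) = -18141 + 1/43322 = -785904401/43322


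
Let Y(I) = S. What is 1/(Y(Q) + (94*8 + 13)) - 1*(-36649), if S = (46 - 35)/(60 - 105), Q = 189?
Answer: 1261238731/34414 ≈ 36649.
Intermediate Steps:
S = -11/45 (S = 11/(-45) = 11*(-1/45) = -11/45 ≈ -0.24444)
Y(I) = -11/45
1/(Y(Q) + (94*8 + 13)) - 1*(-36649) = 1/(-11/45 + (94*8 + 13)) - 1*(-36649) = 1/(-11/45 + (752 + 13)) + 36649 = 1/(-11/45 + 765) + 36649 = 1/(34414/45) + 36649 = 45/34414 + 36649 = 1261238731/34414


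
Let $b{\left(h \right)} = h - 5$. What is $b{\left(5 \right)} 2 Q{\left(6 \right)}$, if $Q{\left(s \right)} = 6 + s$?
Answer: $0$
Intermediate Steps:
$b{\left(h \right)} = -5 + h$
$b{\left(5 \right)} 2 Q{\left(6 \right)} = \left(-5 + 5\right) 2 \left(6 + 6\right) = 0 \cdot 2 \cdot 12 = 0 \cdot 12 = 0$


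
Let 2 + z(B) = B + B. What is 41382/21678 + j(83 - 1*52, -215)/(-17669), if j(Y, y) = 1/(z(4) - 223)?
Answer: 26444294794/13852867049 ≈ 1.9089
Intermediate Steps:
z(B) = -2 + 2*B (z(B) = -2 + (B + B) = -2 + 2*B)
j(Y, y) = -1/217 (j(Y, y) = 1/((-2 + 2*4) - 223) = 1/((-2 + 8) - 223) = 1/(6 - 223) = 1/(-217) = -1/217)
41382/21678 + j(83 - 1*52, -215)/(-17669) = 41382/21678 - 1/217/(-17669) = 41382*(1/21678) - 1/217*(-1/17669) = 6897/3613 + 1/3834173 = 26444294794/13852867049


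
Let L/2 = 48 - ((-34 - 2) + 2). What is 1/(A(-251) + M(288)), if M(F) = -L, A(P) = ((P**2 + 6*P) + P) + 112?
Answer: 1/61192 ≈ 1.6342e-5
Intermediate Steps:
L = 164 (L = 2*(48 - ((-34 - 2) + 2)) = 2*(48 - (-36 + 2)) = 2*(48 - 1*(-34)) = 2*(48 + 34) = 2*82 = 164)
A(P) = 112 + P**2 + 7*P (A(P) = (P**2 + 7*P) + 112 = 112 + P**2 + 7*P)
M(F) = -164 (M(F) = -1*164 = -164)
1/(A(-251) + M(288)) = 1/((112 + (-251)**2 + 7*(-251)) - 164) = 1/((112 + 63001 - 1757) - 164) = 1/(61356 - 164) = 1/61192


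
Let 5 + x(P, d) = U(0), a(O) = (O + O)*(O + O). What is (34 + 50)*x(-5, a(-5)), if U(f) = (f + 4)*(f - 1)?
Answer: -756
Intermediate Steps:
a(O) = 4*O² (a(O) = (2*O)*(2*O) = 4*O²)
U(f) = (-1 + f)*(4 + f) (U(f) = (4 + f)*(-1 + f) = (-1 + f)*(4 + f))
x(P, d) = -9 (x(P, d) = -5 + (-4 + 0² + 3*0) = -5 + (-4 + 0 + 0) = -5 - 4 = -9)
(34 + 50)*x(-5, a(-5)) = (34 + 50)*(-9) = 84*(-9) = -756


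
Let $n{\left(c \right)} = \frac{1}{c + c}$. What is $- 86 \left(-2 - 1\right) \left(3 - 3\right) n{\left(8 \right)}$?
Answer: $0$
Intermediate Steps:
$n{\left(c \right)} = \frac{1}{2 c}$
$- 86 \left(-2 - 1\right) \left(3 - 3\right) n{\left(8 \right)} = - 86 \left(-2 - 1\right) \left(3 - 3\right) \frac{1}{2 \cdot 8} = - 86 \left(\left(-3\right) 0\right) \frac{1}{2} \cdot \frac{1}{8} = \left(-86\right) 0 \cdot \frac{1}{16} = 0 \cdot \frac{1}{16} = 0$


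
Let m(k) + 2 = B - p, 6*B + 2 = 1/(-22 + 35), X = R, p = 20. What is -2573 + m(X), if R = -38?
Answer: -202435/78 ≈ -2595.3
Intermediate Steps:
X = -38
B = -25/78 (B = -⅓ + 1/(6*(-22 + 35)) = -⅓ + (⅙)/13 = -⅓ + (⅙)*(1/13) = -⅓ + 1/78 = -25/78 ≈ -0.32051)
m(k) = -1741/78 (m(k) = -2 + (-25/78 - 1*20) = -2 + (-25/78 - 20) = -2 - 1585/78 = -1741/78)
-2573 + m(X) = -2573 - 1741/78 = -202435/78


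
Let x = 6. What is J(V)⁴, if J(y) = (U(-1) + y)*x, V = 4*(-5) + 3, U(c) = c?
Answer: 136048896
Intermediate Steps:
V = -17 (V = -20 + 3 = -17)
J(y) = -6 + 6*y (J(y) = (-1 + y)*6 = -6 + 6*y)
J(V)⁴ = (-6 + 6*(-17))⁴ = (-6 - 102)⁴ = (-108)⁴ = 136048896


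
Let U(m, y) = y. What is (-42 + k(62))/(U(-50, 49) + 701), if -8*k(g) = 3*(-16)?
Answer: -6/125 ≈ -0.048000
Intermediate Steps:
k(g) = 6 (k(g) = -3*(-16)/8 = -1/8*(-48) = 6)
(-42 + k(62))/(U(-50, 49) + 701) = (-42 + 6)/(49 + 701) = -36/750 = -36*1/750 = -6/125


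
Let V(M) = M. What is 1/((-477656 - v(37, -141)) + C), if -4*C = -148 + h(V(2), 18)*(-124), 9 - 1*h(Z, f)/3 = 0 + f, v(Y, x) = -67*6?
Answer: -1/478054 ≈ -2.0918e-6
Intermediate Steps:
v(Y, x) = -402
h(Z, f) = 27 - 3*f (h(Z, f) = 27 - 3*(0 + f) = 27 - 3*f)
C = -800 (C = -(-148 + (27 - 3*18)*(-124))/4 = -(-148 + (27 - 54)*(-124))/4 = -(-148 - 27*(-124))/4 = -(-148 + 3348)/4 = -1/4*3200 = -800)
1/((-477656 - v(37, -141)) + C) = 1/((-477656 - 1*(-402)) - 800) = 1/((-477656 + 402) - 800) = 1/(-477254 - 800) = 1/(-478054) = -1/478054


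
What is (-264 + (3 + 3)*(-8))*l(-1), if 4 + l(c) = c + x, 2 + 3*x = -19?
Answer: 3744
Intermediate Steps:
x = -7 (x = -⅔ + (⅓)*(-19) = -⅔ - 19/3 = -7)
l(c) = -11 + c (l(c) = -4 + (c - 7) = -4 + (-7 + c) = -11 + c)
(-264 + (3 + 3)*(-8))*l(-1) = (-264 + (3 + 3)*(-8))*(-11 - 1) = (-264 + 6*(-8))*(-12) = (-264 - 48)*(-12) = -312*(-12) = 3744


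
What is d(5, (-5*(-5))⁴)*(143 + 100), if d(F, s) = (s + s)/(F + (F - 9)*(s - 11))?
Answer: -63281250/520817 ≈ -121.50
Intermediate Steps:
d(F, s) = 2*s/(F + (-11 + s)*(-9 + F)) (d(F, s) = (2*s)/(F + (-9 + F)*(-11 + s)) = (2*s)/(F + (-11 + s)*(-9 + F)) = 2*s/(F + (-11 + s)*(-9 + F)))
d(5, (-5*(-5))⁴)*(143 + 100) = (2*(-5*(-5))⁴/(99 - 10*5 - 9*(-5*(-5))⁴ + 5*(-5*(-5))⁴))*(143 + 100) = (2*25⁴/(99 - 50 - 9*25⁴ + 5*25⁴))*243 = (2*390625/(99 - 50 - 9*390625 + 5*390625))*243 = (2*390625/(99 - 50 - 3515625 + 1953125))*243 = (2*390625/(-1562451))*243 = (2*390625*(-1/1562451))*243 = -781250/1562451*243 = -63281250/520817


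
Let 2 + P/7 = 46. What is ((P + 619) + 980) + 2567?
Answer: 4474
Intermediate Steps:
P = 308 (P = -14 + 7*46 = -14 + 322 = 308)
((P + 619) + 980) + 2567 = ((308 + 619) + 980) + 2567 = (927 + 980) + 2567 = 1907 + 2567 = 4474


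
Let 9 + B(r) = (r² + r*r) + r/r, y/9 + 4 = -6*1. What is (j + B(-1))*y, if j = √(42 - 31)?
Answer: 540 - 90*√11 ≈ 241.50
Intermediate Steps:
y = -90 (y = -36 + 9*(-6*1) = -36 + 9*(-6) = -36 - 54 = -90)
j = √11 ≈ 3.3166
B(r) = -8 + 2*r² (B(r) = -9 + ((r² + r*r) + r/r) = -9 + ((r² + r²) + 1) = -9 + (2*r² + 1) = -9 + (1 + 2*r²) = -8 + 2*r²)
(j + B(-1))*y = (√11 + (-8 + 2*(-1)²))*(-90) = (√11 + (-8 + 2*1))*(-90) = (√11 + (-8 + 2))*(-90) = (√11 - 6)*(-90) = (-6 + √11)*(-90) = 540 - 90*√11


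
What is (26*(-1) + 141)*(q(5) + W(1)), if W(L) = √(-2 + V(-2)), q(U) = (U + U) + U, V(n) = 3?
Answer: 1840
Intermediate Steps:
q(U) = 3*U (q(U) = 2*U + U = 3*U)
W(L) = 1 (W(L) = √(-2 + 3) = √1 = 1)
(26*(-1) + 141)*(q(5) + W(1)) = (26*(-1) + 141)*(3*5 + 1) = (-26 + 141)*(15 + 1) = 115*16 = 1840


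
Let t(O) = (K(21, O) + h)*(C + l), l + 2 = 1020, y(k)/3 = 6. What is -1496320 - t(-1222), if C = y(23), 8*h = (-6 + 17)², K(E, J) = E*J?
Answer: 50147685/2 ≈ 2.5074e+7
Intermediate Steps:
y(k) = 18 (y(k) = 3*6 = 18)
h = 121/8 (h = (-6 + 17)²/8 = (⅛)*11² = (⅛)*121 = 121/8 ≈ 15.125)
l = 1018 (l = -2 + 1020 = 1018)
C = 18
t(O) = 31339/2 + 21756*O (t(O) = (21*O + 121/8)*(18 + 1018) = (121/8 + 21*O)*1036 = 31339/2 + 21756*O)
-1496320 - t(-1222) = -1496320 - (31339/2 + 21756*(-1222)) = -1496320 - (31339/2 - 26585832) = -1496320 - 1*(-53140325/2) = -1496320 + 53140325/2 = 50147685/2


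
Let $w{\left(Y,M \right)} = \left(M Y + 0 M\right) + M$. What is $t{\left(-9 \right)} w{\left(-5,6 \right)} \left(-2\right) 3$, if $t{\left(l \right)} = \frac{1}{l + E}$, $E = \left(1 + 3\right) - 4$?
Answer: $-16$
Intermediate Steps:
$w{\left(Y,M \right)} = M + M Y$ ($w{\left(Y,M \right)} = \left(M Y + 0\right) + M = M Y + M = M + M Y$)
$E = 0$ ($E = 4 - 4 = 0$)
$t{\left(l \right)} = \frac{1}{l}$ ($t{\left(l \right)} = \frac{1}{l + 0} = \frac{1}{l}$)
$t{\left(-9 \right)} w{\left(-5,6 \right)} \left(-2\right) 3 = \frac{6 \left(1 - 5\right) \left(-2\right)}{-9} \cdot 3 = - \frac{6 \left(-4\right) \left(-2\right)}{9} \cdot 3 = - \frac{\left(-24\right) \left(-2\right)}{9} \cdot 3 = \left(- \frac{1}{9}\right) 48 \cdot 3 = \left(- \frac{16}{3}\right) 3 = -16$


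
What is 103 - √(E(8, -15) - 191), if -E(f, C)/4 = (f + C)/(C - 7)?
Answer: 103 - 3*I*√2585/11 ≈ 103.0 - 13.866*I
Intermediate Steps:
E(f, C) = -4*(C + f)/(-7 + C) (E(f, C) = -4*(f + C)/(C - 7) = -4*(C + f)/(-7 + C))
103 - √(E(8, -15) - 191) = 103 - √(4*(-1*(-15) - 1*8)/(-7 - 15) - 191) = 103 - √(4*(15 - 8)/(-22) - 191) = 103 - √(4*(-1/22)*7 - 191) = 103 - √(-14/11 - 191) = 103 - √(-2115/11) = 103 - 3*I*√2585/11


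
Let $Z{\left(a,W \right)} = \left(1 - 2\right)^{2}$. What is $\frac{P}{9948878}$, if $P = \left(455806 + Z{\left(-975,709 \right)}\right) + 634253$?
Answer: $\frac{545030}{4974439} \approx 0.10957$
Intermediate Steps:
$Z{\left(a,W \right)} = 1$ ($Z{\left(a,W \right)} = \left(-1\right)^{2} = 1$)
$P = 1090060$ ($P = \left(455806 + 1\right) + 634253 = 455807 + 634253 = 1090060$)
$\frac{P}{9948878} = \frac{1090060}{9948878} = 1090060 \cdot \frac{1}{9948878} = \frac{545030}{4974439}$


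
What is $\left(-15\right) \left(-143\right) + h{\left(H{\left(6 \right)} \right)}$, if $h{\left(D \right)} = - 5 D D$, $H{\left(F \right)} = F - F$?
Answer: $2145$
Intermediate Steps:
$H{\left(F \right)} = 0$
$h{\left(D \right)} = - 5 D^{2}$
$\left(-15\right) \left(-143\right) + h{\left(H{\left(6 \right)} \right)} = \left(-15\right) \left(-143\right) - 5 \cdot 0^{2} = 2145 - 0 = 2145 + 0 = 2145$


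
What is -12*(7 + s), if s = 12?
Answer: -228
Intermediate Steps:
-12*(7 + s) = -12*(7 + 12) = -12*19 = -228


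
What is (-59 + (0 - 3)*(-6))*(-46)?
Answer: 1886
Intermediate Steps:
(-59 + (0 - 3)*(-6))*(-46) = (-59 - 3*(-6))*(-46) = (-59 + 18)*(-46) = -41*(-46) = 1886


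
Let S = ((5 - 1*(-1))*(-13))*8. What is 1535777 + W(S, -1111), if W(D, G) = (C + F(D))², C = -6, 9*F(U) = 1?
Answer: 124400746/81 ≈ 1.5358e+6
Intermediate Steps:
F(U) = ⅑ (F(U) = (⅑)*1 = ⅑)
S = -624 (S = ((5 + 1)*(-13))*8 = (6*(-13))*8 = -78*8 = -624)
W(D, G) = 2809/81 (W(D, G) = (-6 + ⅑)² = (-53/9)² = 2809/81)
1535777 + W(S, -1111) = 1535777 + 2809/81 = 124400746/81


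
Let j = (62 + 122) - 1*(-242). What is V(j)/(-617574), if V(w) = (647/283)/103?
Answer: -647/18001664526 ≈ -3.5941e-8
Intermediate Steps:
j = 426 (j = 184 + 242 = 426)
V(w) = 647/29149 (V(w) = (647*(1/283))*(1/103) = (647/283)*(1/103) = 647/29149)
V(j)/(-617574) = (647/29149)/(-617574) = (647/29149)*(-1/617574) = -647/18001664526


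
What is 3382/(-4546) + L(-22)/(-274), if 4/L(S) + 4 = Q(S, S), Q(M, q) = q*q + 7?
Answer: -112826375/151652287 ≈ -0.74398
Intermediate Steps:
Q(M, q) = 7 + q**2 (Q(M, q) = q**2 + 7 = 7 + q**2)
L(S) = 4/(3 + S**2) (L(S) = 4/(-4 + (7 + S**2)) = 4/(3 + S**2))
3382/(-4546) + L(-22)/(-274) = 3382/(-4546) + (4/(3 + (-22)**2))/(-274) = 3382*(-1/4546) + (4/(3 + 484))*(-1/274) = -1691/2273 + (4/487)*(-1/274) = -1691/2273 - 2/66719 = -112826375/151652287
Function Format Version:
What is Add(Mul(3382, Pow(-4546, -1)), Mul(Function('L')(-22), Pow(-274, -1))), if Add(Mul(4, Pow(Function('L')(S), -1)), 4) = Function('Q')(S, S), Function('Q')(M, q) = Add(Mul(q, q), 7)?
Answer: Rational(-112826375, 151652287) ≈ -0.74398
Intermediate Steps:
Function('Q')(M, q) = Add(7, Pow(q, 2)) (Function('Q')(M, q) = Add(Pow(q, 2), 7) = Add(7, Pow(q, 2)))
Function('L')(S) = Mul(4, Pow(Add(3, Pow(S, 2)), -1)) (Function('L')(S) = Mul(4, Pow(Add(-4, Add(7, Pow(S, 2))), -1)) = Mul(4, Pow(Add(3, Pow(S, 2)), -1)))
Add(Mul(3382, Pow(-4546, -1)), Mul(Function('L')(-22), Pow(-274, -1))) = Add(Mul(3382, Pow(-4546, -1)), Mul(Mul(4, Pow(Add(3, Pow(-22, 2)), -1)), Pow(-274, -1))) = Add(Mul(3382, Rational(-1, 4546)), Mul(Mul(4, Pow(Add(3, 484), -1)), Rational(-1, 274))) = Add(Rational(-1691, 2273), Mul(Mul(4, Pow(487, -1)), Rational(-1, 274))) = Add(Rational(-1691, 2273), Mul(Mul(4, Rational(1, 487)), Rational(-1, 274))) = Add(Rational(-1691, 2273), Mul(Rational(4, 487), Rational(-1, 274))) = Add(Rational(-1691, 2273), Rational(-2, 66719)) = Rational(-112826375, 151652287)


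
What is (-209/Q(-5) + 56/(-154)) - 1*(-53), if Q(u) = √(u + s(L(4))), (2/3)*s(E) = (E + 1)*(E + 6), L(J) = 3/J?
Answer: 579/11 - 76*√814/37 ≈ -5.9672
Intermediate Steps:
s(E) = 3*(1 + E)*(6 + E)/2 (s(E) = 3*((E + 1)*(E + 6))/2 = 3*((1 + E)*(6 + E))/2 = 3*(1 + E)*(6 + E)/2)
Q(u) = √(567/32 + u) (Q(u) = √(u + (9 + 3*(3/4)²/2 + 21*(3/4)/2)) = √(u + (9 + 3*(3*(¼))²/2 + 21*(3*(¼))/2)) = √(u + (9 + 3*(¾)²/2 + (21/2)*(¾))) = √(u + (9 + (3/2)*(9/16) + 63/8)) = √(u + (9 + 27/32 + 63/8)) = √(u + 567/32) = √(567/32 + u))
(-209/Q(-5) + 56/(-154)) - 1*(-53) = (-209*8/√(1134 + 64*(-5)) + 56/(-154)) - 1*(-53) = (-209*8/√(1134 - 320) + 56*(-1/154)) + 53 = (-209*4*√814/407 - 4/11) + 53 = (-76*√814/37 - 4/11) + 53 = (-4/11 - 76*√814/37) + 53 = 579/11 - 76*√814/37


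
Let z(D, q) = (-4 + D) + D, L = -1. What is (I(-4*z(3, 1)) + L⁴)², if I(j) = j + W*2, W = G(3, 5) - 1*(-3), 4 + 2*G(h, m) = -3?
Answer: 64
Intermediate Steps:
G(h, m) = -7/2 (G(h, m) = -2 + (½)*(-3) = -2 - 3/2 = -7/2)
z(D, q) = -4 + 2*D
W = -½ (W = -7/2 - 1*(-3) = -7/2 + 3 = -½ ≈ -0.50000)
I(j) = -1 + j (I(j) = j - ½*2 = j - 1 = -1 + j)
(I(-4*z(3, 1)) + L⁴)² = ((-1 - 4*(-4 + 2*3)) + (-1)⁴)² = ((-1 - 4*(-4 + 6)) + 1)² = ((-1 - 4*2) + 1)² = ((-1 - 8) + 1)² = (-9 + 1)² = (-8)² = 64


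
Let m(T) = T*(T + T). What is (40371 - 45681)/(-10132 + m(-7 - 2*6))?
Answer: 531/941 ≈ 0.56429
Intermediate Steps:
m(T) = 2*T² (m(T) = T*(2*T) = 2*T²)
(40371 - 45681)/(-10132 + m(-7 - 2*6)) = (40371 - 45681)/(-10132 + 2*(-7 - 2*6)²) = -5310/(-10132 + 2*(-7 - 12)²) = -5310/(-10132 + 2*(-19)²) = -5310/(-10132 + 2*361) = -5310/(-10132 + 722) = -5310/(-9410) = -5310*(-1/9410) = 531/941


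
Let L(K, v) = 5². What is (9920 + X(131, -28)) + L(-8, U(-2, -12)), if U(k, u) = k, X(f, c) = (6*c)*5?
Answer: 9105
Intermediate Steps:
X(f, c) = 30*c
L(K, v) = 25
(9920 + X(131, -28)) + L(-8, U(-2, -12)) = (9920 + 30*(-28)) + 25 = (9920 - 840) + 25 = 9080 + 25 = 9105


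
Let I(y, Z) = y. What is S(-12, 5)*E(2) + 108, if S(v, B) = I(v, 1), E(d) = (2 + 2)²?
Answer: -84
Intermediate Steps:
E(d) = 16 (E(d) = 4² = 16)
S(v, B) = v
S(-12, 5)*E(2) + 108 = -12*16 + 108 = -192 + 108 = -84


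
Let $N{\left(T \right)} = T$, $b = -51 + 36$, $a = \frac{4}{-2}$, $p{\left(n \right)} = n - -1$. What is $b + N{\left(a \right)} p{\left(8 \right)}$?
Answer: $-33$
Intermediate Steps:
$p{\left(n \right)} = 1 + n$ ($p{\left(n \right)} = n + 1 = 1 + n$)
$a = -2$ ($a = 4 \left(- \frac{1}{2}\right) = -2$)
$b = -15$
$b + N{\left(a \right)} p{\left(8 \right)} = -15 - 2 \left(1 + 8\right) = -15 - 18 = -33$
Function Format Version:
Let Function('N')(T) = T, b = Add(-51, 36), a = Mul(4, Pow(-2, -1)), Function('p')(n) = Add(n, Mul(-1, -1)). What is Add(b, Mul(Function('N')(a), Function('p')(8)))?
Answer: -33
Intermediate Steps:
Function('p')(n) = Add(1, n) (Function('p')(n) = Add(n, 1) = Add(1, n))
a = -2 (a = Mul(4, Rational(-1, 2)) = -2)
b = -15
Add(b, Mul(Function('N')(a), Function('p')(8))) = Add(-15, Mul(-2, Add(1, 8))) = Add(-15, Mul(-2, 9)) = Add(-15, -18) = -33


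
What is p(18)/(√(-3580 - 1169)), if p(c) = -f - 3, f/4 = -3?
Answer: -3*I*√4749/1583 ≈ -0.1306*I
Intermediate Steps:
f = -12 (f = 4*(-3) = -12)
p(c) = 9 (p(c) = -1*(-12) - 3 = 12 - 3 = 9)
p(18)/(√(-3580 - 1169)) = 9/(√(-3580 - 1169)) = 9/(√(-4749)) = 9/((I*√4749)) = 9*(-I*√4749/4749) = -3*I*√4749/1583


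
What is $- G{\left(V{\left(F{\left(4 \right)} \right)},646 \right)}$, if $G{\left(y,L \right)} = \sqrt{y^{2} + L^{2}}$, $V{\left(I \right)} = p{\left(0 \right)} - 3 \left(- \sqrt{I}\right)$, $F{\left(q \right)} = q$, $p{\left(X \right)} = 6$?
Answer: $- 2 \sqrt{104365} \approx -646.11$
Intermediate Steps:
$V{\left(I \right)} = 6 + 3 \sqrt{I}$ ($V{\left(I \right)} = 6 - 3 \left(- \sqrt{I}\right) = 6 + 3 \sqrt{I}$)
$G{\left(y,L \right)} = \sqrt{L^{2} + y^{2}}$
$- G{\left(V{\left(F{\left(4 \right)} \right)},646 \right)} = - \sqrt{646^{2} + \left(6 + 3 \sqrt{4}\right)^{2}} = - \sqrt{417316 + \left(6 + 3 \cdot 2\right)^{2}} = - \sqrt{417316 + \left(6 + 6\right)^{2}} = - \sqrt{417316 + 12^{2}} = - \sqrt{417316 + 144} = - \sqrt{417460} = - 2 \sqrt{104365}$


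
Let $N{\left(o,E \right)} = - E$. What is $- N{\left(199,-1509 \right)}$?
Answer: $-1509$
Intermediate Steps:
$- N{\left(199,-1509 \right)} = - \left(-1\right) \left(-1509\right) = \left(-1\right) 1509 = -1509$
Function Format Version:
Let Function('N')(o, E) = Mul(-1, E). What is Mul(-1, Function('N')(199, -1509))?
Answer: -1509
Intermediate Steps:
Mul(-1, Function('N')(199, -1509)) = Mul(-1, Mul(-1, -1509)) = Mul(-1, 1509) = -1509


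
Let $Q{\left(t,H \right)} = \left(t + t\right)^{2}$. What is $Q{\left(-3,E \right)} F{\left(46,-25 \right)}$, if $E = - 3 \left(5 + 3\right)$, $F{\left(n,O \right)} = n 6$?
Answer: $9936$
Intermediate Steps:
$F{\left(n,O \right)} = 6 n$
$E = -24$ ($E = \left(-3\right) 8 = -24$)
$Q{\left(t,H \right)} = 4 t^{2}$ ($Q{\left(t,H \right)} = \left(2 t\right)^{2} = 4 t^{2}$)
$Q{\left(-3,E \right)} F{\left(46,-25 \right)} = 4 \left(-3\right)^{2} \cdot 6 \cdot 46 = 4 \cdot 9 \cdot 276 = 36 \cdot 276 = 9936$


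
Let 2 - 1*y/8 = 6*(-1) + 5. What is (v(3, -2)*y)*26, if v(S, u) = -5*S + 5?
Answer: -6240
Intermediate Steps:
v(S, u) = 5 - 5*S
y = 24 (y = 16 - 8*(6*(-1) + 5) = 16 - 8*(-6 + 5) = 16 - 8*(-1) = 16 + 8 = 24)
(v(3, -2)*y)*26 = ((5 - 5*3)*24)*26 = ((5 - 15)*24)*26 = -10*24*26 = -240*26 = -6240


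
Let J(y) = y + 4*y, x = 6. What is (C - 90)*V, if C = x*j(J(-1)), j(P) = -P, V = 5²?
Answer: -1500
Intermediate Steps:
J(y) = 5*y
V = 25
C = 30 (C = 6*(-5*(-1)) = 6*(-1*(-5)) = 6*5 = 30)
(C - 90)*V = (30 - 90)*25 = -60*25 = -1500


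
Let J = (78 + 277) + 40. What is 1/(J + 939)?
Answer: 1/1334 ≈ 0.00074963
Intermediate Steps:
J = 395 (J = 355 + 40 = 395)
1/(J + 939) = 1/(395 + 939) = 1/1334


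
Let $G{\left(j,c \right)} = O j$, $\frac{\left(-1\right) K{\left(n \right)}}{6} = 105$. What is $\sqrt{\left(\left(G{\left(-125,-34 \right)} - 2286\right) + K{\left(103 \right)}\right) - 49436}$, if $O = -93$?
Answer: $i \sqrt{40727} \approx 201.81 i$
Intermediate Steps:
$K{\left(n \right)} = -630$ ($K{\left(n \right)} = \left(-6\right) 105 = -630$)
$G{\left(j,c \right)} = - 93 j$
$\sqrt{\left(\left(G{\left(-125,-34 \right)} - 2286\right) + K{\left(103 \right)}\right) - 49436} = \sqrt{\left(\left(\left(-93\right) \left(-125\right) - 2286\right) - 630\right) - 49436} = \sqrt{\left(\left(11625 - 2286\right) - 630\right) - 49436} = \sqrt{\left(9339 - 630\right) - 49436} = \sqrt{8709 - 49436} = \sqrt{-40727} = i \sqrt{40727}$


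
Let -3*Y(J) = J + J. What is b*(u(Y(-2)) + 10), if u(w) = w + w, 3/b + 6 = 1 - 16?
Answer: -38/21 ≈ -1.8095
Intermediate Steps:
b = -⅐ (b = 3/(-6 + (1 - 16)) = 3/(-6 - 15) = 3/(-21) = 3*(-1/21) = -⅐ ≈ -0.14286)
Y(J) = -2*J/3 (Y(J) = -(J + J)/3 = -2*J/3)
u(w) = 2*w
b*(u(Y(-2)) + 10) = -(2*(-⅔*(-2)) + 10)/7 = -(2*(4/3) + 10)/7 = -(8/3 + 10)/7 = -⅐*38/3 = -38/21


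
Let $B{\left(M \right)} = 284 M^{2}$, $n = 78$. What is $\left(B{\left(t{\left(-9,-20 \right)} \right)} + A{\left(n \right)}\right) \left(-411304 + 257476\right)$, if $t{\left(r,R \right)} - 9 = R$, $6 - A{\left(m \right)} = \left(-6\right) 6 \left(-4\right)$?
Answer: $-5264917128$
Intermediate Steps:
$A{\left(m \right)} = -138$ ($A{\left(m \right)} = 6 - \left(-6\right) 6 \left(-4\right) = 6 - \left(-36\right) \left(-4\right) = 6 - 144 = -138$)
$t{\left(r,R \right)} = 9 + R$
$\left(B{\left(t{\left(-9,-20 \right)} \right)} + A{\left(n \right)}\right) \left(-411304 + 257476\right) = \left(284 \left(9 - 20\right)^{2} - 138\right) \left(-411304 + 257476\right) = \left(284 \left(-11\right)^{2} - 138\right) \left(-153828\right) = \left(284 \cdot 121 - 138\right) \left(-153828\right) = \left(34364 - 138\right) \left(-153828\right) = 34226 \left(-153828\right) = -5264917128$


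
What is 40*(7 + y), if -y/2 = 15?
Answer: -920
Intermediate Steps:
y = -30 (y = -2*15 = -30)
40*(7 + y) = 40*(7 - 30) = 40*(-23) = -920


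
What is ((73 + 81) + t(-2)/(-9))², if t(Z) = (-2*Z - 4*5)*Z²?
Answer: 2102500/81 ≈ 25957.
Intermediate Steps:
t(Z) = Z²*(-20 - 2*Z) (t(Z) = (-2*Z - 20)*Z² = (-20 - 2*Z)*Z² = Z²*(-20 - 2*Z))
((73 + 81) + t(-2)/(-9))² = ((73 + 81) + (2*(-2)²*(-10 - 1*(-2)))/(-9))² = (154 + (2*4*(-10 + 2))*(-⅑))² = (154 + (2*4*(-8))*(-⅑))² = (154 - 64*(-⅑))² = (154 + 64/9)² = (1450/9)² = 2102500/81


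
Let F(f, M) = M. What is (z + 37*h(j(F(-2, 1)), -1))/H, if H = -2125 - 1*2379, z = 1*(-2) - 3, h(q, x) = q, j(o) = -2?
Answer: 79/4504 ≈ 0.017540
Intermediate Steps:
z = -5 (z = -2 - 3 = -5)
H = -4504 (H = -2125 - 2379 = -4504)
(z + 37*h(j(F(-2, 1)), -1))/H = (-5 + 37*(-2))/(-4504) = (-5 - 74)*(-1/4504) = -79*(-1/4504) = 79/4504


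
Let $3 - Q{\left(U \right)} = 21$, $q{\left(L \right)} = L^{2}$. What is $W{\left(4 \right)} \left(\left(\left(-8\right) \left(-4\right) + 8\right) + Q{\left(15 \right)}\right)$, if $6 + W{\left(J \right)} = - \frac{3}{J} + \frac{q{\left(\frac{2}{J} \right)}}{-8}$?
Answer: $- \frac{2387}{16} \approx -149.19$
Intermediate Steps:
$Q{\left(U \right)} = -18$ ($Q{\left(U \right)} = 3 - 21 = -18$)
$W{\left(J \right)} = -6 - \frac{3}{J} - \frac{1}{2 J^{2}}$ ($W{\left(J \right)} = -6 + \left(- \frac{3}{J} + \frac{\left(\frac{2}{J}\right)^{2}}{-8}\right) = -6 + \left(- \frac{3}{J} + \frac{4}{J^{2}} \left(- \frac{1}{8}\right)\right) = -6 - \left(\frac{1}{2 J^{2}} + \frac{3}{J}\right) = -6 - \frac{3}{J} - \frac{1}{2 J^{2}}$)
$W{\left(4 \right)} \left(\left(\left(-8\right) \left(-4\right) + 8\right) + Q{\left(15 \right)}\right) = \left(-6 - \frac{3}{4} - \frac{1}{2 \cdot 16}\right) \left(\left(\left(-8\right) \left(-4\right) + 8\right) - 18\right) = \left(-6 - \frac{3}{4} - \frac{1}{32}\right) \left(\left(32 + 8\right) - 18\right) = \left(-6 - \frac{3}{4} - \frac{1}{32}\right) \left(40 - 18\right) = \left(- \frac{217}{32}\right) 22 = - \frac{2387}{16}$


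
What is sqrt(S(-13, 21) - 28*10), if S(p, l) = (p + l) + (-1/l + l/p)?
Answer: I*sqrt(20395830)/273 ≈ 16.543*I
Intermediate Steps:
S(p, l) = l + p - 1/l + l/p (S(p, l) = (l + p) + (-1/l + l/p) = l + p - 1/l + l/p)
sqrt(S(-13, 21) - 28*10) = sqrt((21 - 13 - 1/21 + 21/(-13)) - 28*10) = sqrt((21 - 13 - 1*1/21 + 21*(-1/13)) - 280) = sqrt((21 - 13 - 1/21 - 21/13) - 280) = sqrt(1730/273 - 280) = sqrt(-74710/273) = I*sqrt(20395830)/273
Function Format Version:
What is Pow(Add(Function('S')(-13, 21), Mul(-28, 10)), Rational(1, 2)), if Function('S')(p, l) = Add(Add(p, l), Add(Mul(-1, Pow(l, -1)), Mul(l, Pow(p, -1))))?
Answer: Mul(Rational(1, 273), I, Pow(20395830, Rational(1, 2))) ≈ Mul(16.543, I)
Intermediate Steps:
Function('S')(p, l) = Add(l, p, Mul(-1, Pow(l, -1)), Mul(l, Pow(p, -1))) (Function('S')(p, l) = Add(Add(l, p), Add(Mul(-1, Pow(l, -1)), Mul(l, Pow(p, -1)))) = Add(l, p, Mul(-1, Pow(l, -1)), Mul(l, Pow(p, -1))))
Pow(Add(Function('S')(-13, 21), Mul(-28, 10)), Rational(1, 2)) = Pow(Add(Add(21, -13, Mul(-1, Pow(21, -1)), Mul(21, Pow(-13, -1))), Mul(-28, 10)), Rational(1, 2)) = Pow(Add(Add(21, -13, Mul(-1, Rational(1, 21)), Mul(21, Rational(-1, 13))), -280), Rational(1, 2)) = Pow(Add(Add(21, -13, Rational(-1, 21), Rational(-21, 13)), -280), Rational(1, 2)) = Pow(Add(Rational(1730, 273), -280), Rational(1, 2)) = Pow(Rational(-74710, 273), Rational(1, 2)) = Mul(Rational(1, 273), I, Pow(20395830, Rational(1, 2)))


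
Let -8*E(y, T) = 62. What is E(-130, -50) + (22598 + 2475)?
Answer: 100261/4 ≈ 25065.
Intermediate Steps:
E(y, T) = -31/4 (E(y, T) = -⅛*62 = -31/4)
E(-130, -50) + (22598 + 2475) = -31/4 + (22598 + 2475) = -31/4 + 25073 = 100261/4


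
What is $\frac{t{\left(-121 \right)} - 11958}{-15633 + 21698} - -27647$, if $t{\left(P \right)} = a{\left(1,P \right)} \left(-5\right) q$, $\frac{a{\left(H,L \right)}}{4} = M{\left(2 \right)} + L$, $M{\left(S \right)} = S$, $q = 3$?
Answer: $\frac{167674237}{6065} \approx 27646.0$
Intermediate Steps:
$a{\left(H,L \right)} = 8 + 4 L$ ($a{\left(H,L \right)} = 4 \left(2 + L\right) = 8 + 4 L$)
$t{\left(P \right)} = -120 - 60 P$ ($t{\left(P \right)} = \left(8 + 4 P\right) \left(-5\right) 3 = \left(-40 - 20 P\right) 3 = -120 - 60 P$)
$\frac{t{\left(-121 \right)} - 11958}{-15633 + 21698} - -27647 = \frac{\left(-120 - -7260\right) - 11958}{-15633 + 21698} - -27647 = \frac{\left(-120 + 7260\right) - 11958}{6065} + 27647 = \left(7140 - 11958\right) \frac{1}{6065} + 27647 = \left(-4818\right) \frac{1}{6065} + 27647 = - \frac{4818}{6065} + 27647 = \frac{167674237}{6065}$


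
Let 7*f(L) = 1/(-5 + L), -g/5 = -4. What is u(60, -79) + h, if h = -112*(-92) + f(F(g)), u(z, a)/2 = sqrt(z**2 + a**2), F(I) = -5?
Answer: 721279/70 + 2*sqrt(9841) ≈ 10502.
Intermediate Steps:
g = 20 (g = -5*(-4) = 20)
f(L) = 1/(7*(-5 + L))
u(z, a) = 2*sqrt(a**2 + z**2) (u(z, a) = 2*sqrt(z**2 + a**2) = 2*sqrt(a**2 + z**2))
h = 721279/70 (h = -112*(-92) + 1/(7*(-5 - 5)) = 10304 + (1/7)/(-10) = 10304 + (1/7)*(-1/10) = 10304 - 1/70 = 721279/70 ≈ 10304.)
u(60, -79) + h = 2*sqrt((-79)**2 + 60**2) + 721279/70 = 2*sqrt(6241 + 3600) + 721279/70 = 2*sqrt(9841) + 721279/70 = 721279/70 + 2*sqrt(9841)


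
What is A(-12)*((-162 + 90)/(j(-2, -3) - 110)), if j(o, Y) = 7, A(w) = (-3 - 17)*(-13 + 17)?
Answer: -5760/103 ≈ -55.922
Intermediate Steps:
A(w) = -80 (A(w) = -20*4 = -80)
A(-12)*((-162 + 90)/(j(-2, -3) - 110)) = -80*(-162 + 90)/(7 - 110) = -(-5760)/(-103) = -(-5760)*(-1)/103 = -80*72/103 = -5760/103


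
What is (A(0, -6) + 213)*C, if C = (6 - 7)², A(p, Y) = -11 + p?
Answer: 202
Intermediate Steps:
C = 1 (C = (-1)² = 1)
(A(0, -6) + 213)*C = ((-11 + 0) + 213)*1 = (-11 + 213)*1 = 202*1 = 202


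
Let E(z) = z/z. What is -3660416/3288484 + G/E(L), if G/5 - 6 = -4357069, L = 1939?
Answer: -17910165868219/822121 ≈ -2.1785e+7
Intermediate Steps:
G = -21785315 (G = 30 + 5*(-4357069) = 30 - 21785345 = -21785315)
E(z) = 1
-3660416/3288484 + G/E(L) = -3660416/3288484 - 21785315/1 = -3660416*1/3288484 - 21785315*1 = -915104/822121 - 21785315 = -17910165868219/822121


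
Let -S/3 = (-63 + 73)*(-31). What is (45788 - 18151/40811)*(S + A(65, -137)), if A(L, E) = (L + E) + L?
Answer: 1724750951391/40811 ≈ 4.2262e+7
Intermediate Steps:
A(L, E) = E + 2*L (A(L, E) = (E + L) + L = E + 2*L)
S = 930 (S = -3*(-63 + 73)*(-31) = -30*(-31) = -3*(-310) = 930)
(45788 - 18151/40811)*(S + A(65, -137)) = (45788 - 18151/40811)*(930 + (-137 + 2*65)) = (45788 - 18151*1/40811)*(930 + (-137 + 130)) = (45788 - 18151/40811)*(930 - 7) = (1868635917/40811)*923 = 1724750951391/40811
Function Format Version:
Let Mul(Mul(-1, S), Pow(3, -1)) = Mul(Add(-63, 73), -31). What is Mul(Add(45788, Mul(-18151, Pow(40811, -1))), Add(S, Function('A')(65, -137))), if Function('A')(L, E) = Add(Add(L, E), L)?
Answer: Rational(1724750951391, 40811) ≈ 4.2262e+7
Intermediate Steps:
Function('A')(L, E) = Add(E, Mul(2, L)) (Function('A')(L, E) = Add(Add(E, L), L) = Add(E, Mul(2, L)))
S = 930 (S = Mul(-3, Mul(Add(-63, 73), -31)) = Mul(-3, Mul(10, -31)) = Mul(-3, -310) = 930)
Mul(Add(45788, Mul(-18151, Pow(40811, -1))), Add(S, Function('A')(65, -137))) = Mul(Add(45788, Mul(-18151, Pow(40811, -1))), Add(930, Add(-137, Mul(2, 65)))) = Mul(Add(45788, Mul(-18151, Rational(1, 40811))), Add(930, Add(-137, 130))) = Mul(Add(45788, Rational(-18151, 40811)), Add(930, -7)) = Mul(Rational(1868635917, 40811), 923) = Rational(1724750951391, 40811)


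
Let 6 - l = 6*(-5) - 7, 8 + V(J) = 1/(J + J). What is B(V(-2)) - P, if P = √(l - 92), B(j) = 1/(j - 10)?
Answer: -4/73 - 7*I ≈ -0.054795 - 7.0*I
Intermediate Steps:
V(J) = -8 + 1/(2*J) (V(J) = -8 + 1/(J + J) = -8 + 1/(2*J))
l = 43 (l = 6 - (6*(-5) - 7) = 6 - (-30 - 7) = 6 - 1*(-37) = 6 + 37 = 43)
B(j) = 1/(-10 + j)
P = 7*I (P = √(43 - 92) = √(-49) = 7*I ≈ 7.0*I)
B(V(-2)) - P = 1/(-10 + (-8 + (½)/(-2))) - 7*I = 1/(-10 + (-8 + (½)*(-½))) - 7*I = 1/(-10 + (-8 - ¼)) - 7*I = 1/(-10 - 33/4) - 7*I = 1/(-73/4) - 7*I = -4/73 - 7*I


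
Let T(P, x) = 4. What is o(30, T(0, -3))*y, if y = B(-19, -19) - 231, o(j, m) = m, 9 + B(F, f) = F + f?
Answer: -1112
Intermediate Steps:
B(F, f) = -9 + F + f (B(F, f) = -9 + (F + f) = -9 + F + f)
y = -278 (y = (-9 - 19 - 19) - 231 = -47 - 231 = -278)
o(30, T(0, -3))*y = 4*(-278) = -1112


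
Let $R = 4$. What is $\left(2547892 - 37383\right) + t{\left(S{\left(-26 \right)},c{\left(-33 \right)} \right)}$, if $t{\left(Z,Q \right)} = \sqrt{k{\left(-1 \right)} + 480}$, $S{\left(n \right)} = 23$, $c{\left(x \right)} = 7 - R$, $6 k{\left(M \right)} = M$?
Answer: $2510509 + \frac{\sqrt{17274}}{6} \approx 2.5105 \cdot 10^{6}$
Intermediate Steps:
$k{\left(M \right)} = \frac{M}{6}$
$c{\left(x \right)} = 3$ ($c{\left(x \right)} = 7 - 4 = 3$)
$t{\left(Z,Q \right)} = \frac{\sqrt{17274}}{6}$ ($t{\left(Z,Q \right)} = \sqrt{\frac{1}{6} \left(-1\right) + 480} = \sqrt{- \frac{1}{6} + 480} = \sqrt{\frac{2879}{6}} = \frac{\sqrt{17274}}{6}$)
$\left(2547892 - 37383\right) + t{\left(S{\left(-26 \right)},c{\left(-33 \right)} \right)} = \left(2547892 - 37383\right) + \frac{\sqrt{17274}}{6} = 2510509 + \frac{\sqrt{17274}}{6}$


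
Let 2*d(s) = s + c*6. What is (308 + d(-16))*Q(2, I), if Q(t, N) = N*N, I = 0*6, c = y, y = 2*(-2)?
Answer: 0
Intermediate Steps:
y = -4
c = -4
I = 0
d(s) = -12 + s/2 (d(s) = (s - 4*6)/2 = (s - 24)/2 = (-24 + s)/2 = -12 + s/2)
Q(t, N) = N²
(308 + d(-16))*Q(2, I) = (308 + (-12 + (½)*(-16)))*0² = (308 + (-12 - 8))*0 = (308 - 20)*0 = 288*0 = 0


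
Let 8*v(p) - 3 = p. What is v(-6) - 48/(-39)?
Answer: 89/104 ≈ 0.85577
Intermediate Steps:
v(p) = 3/8 + p/8
v(-6) - 48/(-39) = (3/8 + (⅛)*(-6)) - 48/(-39) = (3/8 - ¾) - 48*(-1/39) = -3/8 + 16/13 = 89/104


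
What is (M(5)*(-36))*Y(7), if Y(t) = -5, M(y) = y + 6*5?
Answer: 6300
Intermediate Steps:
M(y) = 30 + y (M(y) = y + 30 = 30 + y)
(M(5)*(-36))*Y(7) = ((30 + 5)*(-36))*(-5) = (35*(-36))*(-5) = -1260*(-5) = 6300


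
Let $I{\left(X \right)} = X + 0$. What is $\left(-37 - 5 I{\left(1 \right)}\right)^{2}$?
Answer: $1764$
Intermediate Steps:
$I{\left(X \right)} = X$
$\left(-37 - 5 I{\left(1 \right)}\right)^{2} = \left(-37 - 5\right)^{2} = \left(-42\right)^{2} = 1764$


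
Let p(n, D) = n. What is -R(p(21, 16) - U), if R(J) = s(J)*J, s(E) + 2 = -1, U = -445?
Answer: 1398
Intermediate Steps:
s(E) = -3 (s(E) = -2 - 1 = -3)
R(J) = -3*J
-R(p(21, 16) - U) = -(-3)*(21 - 1*(-445)) = -(-3)*(21 + 445) = -(-3)*466 = -1*(-1398) = 1398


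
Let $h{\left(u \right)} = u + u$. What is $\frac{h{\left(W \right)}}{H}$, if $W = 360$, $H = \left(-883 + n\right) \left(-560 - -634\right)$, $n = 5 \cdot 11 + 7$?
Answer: $- \frac{360}{30377} \approx -0.011851$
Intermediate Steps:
$n = 62$ ($n = 55 + 7 = 62$)
$H = -60754$ ($H = \left(-883 + 62\right) \left(-560 - -634\right) = - 821 \left(-560 + 634\right) = \left(-821\right) 74 = -60754$)
$h{\left(u \right)} = 2 u$
$\frac{h{\left(W \right)}}{H} = \frac{2 \cdot 360}{-60754} = 720 \left(- \frac{1}{60754}\right) = - \frac{360}{30377}$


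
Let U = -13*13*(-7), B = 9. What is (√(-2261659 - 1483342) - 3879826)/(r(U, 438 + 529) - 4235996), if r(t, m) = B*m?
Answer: 3879826/4227293 - I*√3745001/4227293 ≈ 0.9178 - 0.00045779*I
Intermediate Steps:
U = 1183 (U = -169*(-7) = 1183)
r(t, m) = 9*m
(√(-2261659 - 1483342) - 3879826)/(r(U, 438 + 529) - 4235996) = (√(-2261659 - 1483342) - 3879826)/(9*(438 + 529) - 4235996) = (√(-3745001) - 3879826)/(9*967 - 4235996) = (I*√3745001 - 3879826)/(8703 - 4235996) = (-3879826 + I*√3745001)/(-4227293) = (-3879826 + I*√3745001)*(-1/4227293) = 3879826/4227293 - I*√3745001/4227293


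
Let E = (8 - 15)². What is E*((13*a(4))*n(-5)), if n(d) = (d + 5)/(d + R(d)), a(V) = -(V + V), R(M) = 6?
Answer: 0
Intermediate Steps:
a(V) = -2*V
n(d) = (5 + d)/(6 + d) (n(d) = (d + 5)/(d + 6) = (5 + d)/(6 + d))
E = 49 (E = (-7)² = 49)
E*((13*a(4))*n(-5)) = 49*((13*(-2*4))*((5 - 5)/(6 - 5))) = 49*((13*(-8))*(0/1)) = 49*(-104*0) = 49*0 = 0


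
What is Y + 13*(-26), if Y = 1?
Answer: -337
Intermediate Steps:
Y + 13*(-26) = 1 + 13*(-26) = 1 - 338 = -337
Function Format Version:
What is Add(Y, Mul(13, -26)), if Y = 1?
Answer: -337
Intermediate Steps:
Add(Y, Mul(13, -26)) = Add(1, Mul(13, -26)) = Add(1, -338) = -337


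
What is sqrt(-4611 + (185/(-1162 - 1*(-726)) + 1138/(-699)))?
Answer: I*sqrt(107116339238817)/152382 ≈ 67.919*I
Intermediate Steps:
sqrt(-4611 + (185/(-1162 - 1*(-726)) + 1138/(-699))) = sqrt(-4611 + (185/(-1162 + 726) + 1138*(-1/699))) = sqrt(-4611 + (185/(-436) - 1138/699)) = sqrt(-4611 + (185*(-1/436) - 1138/699)) = sqrt(-4611 + (-185/436 - 1138/699)) = sqrt(-4611 - 625483/304764) = sqrt(-1405892287/304764) = I*sqrt(107116339238817)/152382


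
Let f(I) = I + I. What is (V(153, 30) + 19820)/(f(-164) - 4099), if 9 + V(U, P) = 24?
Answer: -19835/4427 ≈ -4.4805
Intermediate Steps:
V(U, P) = 15 (V(U, P) = -9 + 24 = 15)
f(I) = 2*I
(V(153, 30) + 19820)/(f(-164) - 4099) = (15 + 19820)/(2*(-164) - 4099) = 19835/(-328 - 4099) = 19835/(-4427) = 19835*(-1/4427) = -19835/4427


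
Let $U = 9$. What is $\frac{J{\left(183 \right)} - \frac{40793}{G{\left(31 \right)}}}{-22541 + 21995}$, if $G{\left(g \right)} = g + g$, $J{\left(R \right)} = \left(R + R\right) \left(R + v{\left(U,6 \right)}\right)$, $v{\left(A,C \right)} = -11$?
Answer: $- \frac{3862231}{33852} \approx -114.09$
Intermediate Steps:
$J{\left(R \right)} = 2 R \left(-11 + R\right)$ ($J{\left(R \right)} = \left(R + R\right) \left(R - 11\right) = 2 R \left(-11 + R\right)$)
$G{\left(g \right)} = 2 g$
$\frac{J{\left(183 \right)} - \frac{40793}{G{\left(31 \right)}}}{-22541 + 21995} = \frac{2 \cdot 183 \left(-11 + 183\right) - \frac{40793}{2 \cdot 31}}{-22541 + 21995} = \frac{2 \cdot 183 \cdot 172 - \frac{40793}{62}}{-546} = \left(62952 - \frac{40793}{62}\right) \left(- \frac{1}{546}\right) = \frac{3862231}{62} \left(- \frac{1}{546}\right) = - \frac{3862231}{33852}$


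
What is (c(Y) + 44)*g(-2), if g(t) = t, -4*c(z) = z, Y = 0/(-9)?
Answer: -88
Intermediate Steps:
Y = 0 (Y = 0*(-⅑) = 0)
c(z) = -z/4
(c(Y) + 44)*g(-2) = (-¼*0 + 44)*(-2) = (0 + 44)*(-2) = 44*(-2) = -88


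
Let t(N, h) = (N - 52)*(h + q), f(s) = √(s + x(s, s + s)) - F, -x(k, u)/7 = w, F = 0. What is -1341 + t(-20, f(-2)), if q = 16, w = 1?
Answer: -2493 - 216*I ≈ -2493.0 - 216.0*I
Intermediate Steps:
x(k, u) = -7 (x(k, u) = -7*1 = -7)
f(s) = √(-7 + s) (f(s) = √(s - 7) - 1*0 = √(-7 + s) + 0 = √(-7 + s))
t(N, h) = (-52 + N)*(16 + h) (t(N, h) = (N - 52)*(h + 16) = (-52 + N)*(16 + h))
-1341 + t(-20, f(-2)) = -1341 + (-832 - 52*√(-7 - 2) + 16*(-20) - 20*√(-7 - 2)) = -1341 + (-832 - 156*I - 320 - 60*I) = -1341 + (-1152 - 216*I) = -2493 - 216*I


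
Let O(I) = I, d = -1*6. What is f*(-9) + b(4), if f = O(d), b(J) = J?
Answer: 58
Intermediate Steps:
d = -6
f = -6
f*(-9) + b(4) = -6*(-9) + 4 = 54 + 4 = 58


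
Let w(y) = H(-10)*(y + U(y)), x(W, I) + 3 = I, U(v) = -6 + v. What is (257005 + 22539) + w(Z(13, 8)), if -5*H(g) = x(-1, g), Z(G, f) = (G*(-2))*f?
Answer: 1392234/5 ≈ 2.7845e+5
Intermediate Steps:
Z(G, f) = -2*G*f (Z(G, f) = (-2*G)*f = -2*G*f)
x(W, I) = -3 + I
H(g) = 3/5 - g/5 (H(g) = -(-3 + g)/5 = 3/5 - g/5)
w(y) = -78/5 + 26*y/5 (w(y) = (3/5 - 1/5*(-10))*(y + (-6 + y)) = (3/5 + 2)*(-6 + 2*y) = 13*(-6 + 2*y)/5 = -78/5 + 26*y/5)
(257005 + 22539) + w(Z(13, 8)) = (257005 + 22539) + (-78/5 + 26*(-2*13*8)/5) = 279544 + (-78/5 + (26/5)*(-208)) = 279544 + (-78/5 - 5408/5) = 279544 - 5486/5 = 1392234/5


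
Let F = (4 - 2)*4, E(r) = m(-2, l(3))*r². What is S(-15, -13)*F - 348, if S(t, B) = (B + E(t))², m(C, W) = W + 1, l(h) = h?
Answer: 6293804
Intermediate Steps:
m(C, W) = 1 + W
E(r) = 4*r² (E(r) = (1 + 3)*r² = 4*r²)
F = 8 (F = 2*4 = 8)
S(t, B) = (B + 4*t²)²
S(-15, -13)*F - 348 = (-13 + 4*(-15)²)²*8 - 348 = (-13 + 4*225)²*8 - 348 = (-13 + 900)²*8 - 348 = 887²*8 - 348 = 786769*8 - 348 = 6294152 - 348 = 6293804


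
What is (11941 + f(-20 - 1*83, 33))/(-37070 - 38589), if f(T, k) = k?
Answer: -11974/75659 ≈ -0.15826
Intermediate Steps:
(11941 + f(-20 - 1*83, 33))/(-37070 - 38589) = (11941 + 33)/(-37070 - 38589) = 11974/(-75659) = 11974*(-1/75659) = -11974/75659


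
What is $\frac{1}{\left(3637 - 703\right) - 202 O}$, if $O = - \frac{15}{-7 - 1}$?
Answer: $\frac{4}{10221} \approx 0.00039135$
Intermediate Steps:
$O = \frac{15}{8}$ ($O = - \frac{15}{-8} = \left(-15\right) \left(- \frac{1}{8}\right) = \frac{15}{8} \approx 1.875$)
$\frac{1}{\left(3637 - 703\right) - 202 O} = \frac{1}{\left(3637 - 703\right) - \frac{1515}{4}} = \frac{1}{2934 - \frac{1515}{4}} = \frac{1}{\frac{10221}{4}} = \frac{4}{10221}$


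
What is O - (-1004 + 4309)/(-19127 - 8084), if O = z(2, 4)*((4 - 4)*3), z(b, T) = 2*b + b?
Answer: 3305/27211 ≈ 0.12146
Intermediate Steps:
z(b, T) = 3*b
O = 0 (O = (3*2)*((4 - 4)*3) = 6*(0*3) = 6*0 = 0)
O - (-1004 + 4309)/(-19127 - 8084) = 0 - (-1004 + 4309)/(-19127 - 8084) = 0 - 3305/(-27211) = 0 - 3305*(-1)/27211 = 0 - 1*(-3305/27211) = 0 + 3305/27211 = 3305/27211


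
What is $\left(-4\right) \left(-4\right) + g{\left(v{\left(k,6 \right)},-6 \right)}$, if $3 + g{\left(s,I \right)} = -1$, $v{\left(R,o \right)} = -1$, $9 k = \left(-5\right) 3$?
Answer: $12$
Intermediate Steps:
$k = - \frac{5}{3}$ ($k = \frac{\left(-5\right) 3}{9} = \frac{1}{9} \left(-15\right) = - \frac{5}{3} \approx -1.6667$)
$g{\left(s,I \right)} = -4$ ($g{\left(s,I \right)} = -3 - 1 = -4$)
$\left(-4\right) \left(-4\right) + g{\left(v{\left(k,6 \right)},-6 \right)} = \left(-4\right) \left(-4\right) - 4 = 16 - 4 = 12$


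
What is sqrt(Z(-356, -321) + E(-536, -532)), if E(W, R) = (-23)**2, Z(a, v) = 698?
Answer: sqrt(1227) ≈ 35.029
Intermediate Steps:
E(W, R) = 529
sqrt(Z(-356, -321) + E(-536, -532)) = sqrt(698 + 529) = sqrt(1227)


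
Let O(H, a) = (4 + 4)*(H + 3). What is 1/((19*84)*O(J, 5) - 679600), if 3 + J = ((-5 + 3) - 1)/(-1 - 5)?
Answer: -1/673216 ≈ -1.4854e-6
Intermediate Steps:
J = -5/2 (J = -3 + ((-5 + 3) - 1)/(-1 - 5) = -3 + (-2 - 1)/(-6) = -3 - 3*(-⅙) = -3 + ½ = -5/2 ≈ -2.5000)
O(H, a) = 24 + 8*H (O(H, a) = 8*(3 + H) = 24 + 8*H)
1/((19*84)*O(J, 5) - 679600) = 1/((19*84)*(24 + 8*(-5/2)) - 679600) = 1/(1596*(24 - 20) - 679600) = 1/(1596*4 - 679600) = 1/(6384 - 679600) = 1/(-673216) = -1/673216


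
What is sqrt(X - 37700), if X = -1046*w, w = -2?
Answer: 2*I*sqrt(8902) ≈ 188.7*I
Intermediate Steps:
X = 2092 (X = -1046*(-2) = 2092)
sqrt(X - 37700) = sqrt(2092 - 37700) = sqrt(-35608) = 2*I*sqrt(8902)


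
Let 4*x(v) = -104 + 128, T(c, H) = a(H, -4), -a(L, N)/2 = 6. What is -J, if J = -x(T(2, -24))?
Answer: 6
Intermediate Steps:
a(L, N) = -12 (a(L, N) = -2*6 = -12)
T(c, H) = -12
x(v) = 6 (x(v) = (-104 + 128)/4 = (1/4)*24 = 6)
J = -6 (J = -1*6 = -6)
-J = -1*(-6) = 6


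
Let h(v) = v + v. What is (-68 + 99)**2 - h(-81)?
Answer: 1123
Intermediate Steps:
h(v) = 2*v
(-68 + 99)**2 - h(-81) = (-68 + 99)**2 - 2*(-81) = 31**2 - 1*(-162) = 961 + 162 = 1123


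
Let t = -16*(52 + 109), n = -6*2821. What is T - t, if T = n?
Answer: -14350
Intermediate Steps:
n = -16926
T = -16926
t = -2576 (t = -16*161 = -2576)
T - t = -16926 - 1*(-2576) = -16926 + 2576 = -14350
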